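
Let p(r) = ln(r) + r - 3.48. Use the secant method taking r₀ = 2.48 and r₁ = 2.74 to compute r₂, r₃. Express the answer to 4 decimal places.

2.5463, 2.5456

p(2.48) = -0.091741, p(2.74) = 0.267958
r₂ = 2.740000 − 0.267958·(2.740000 − 2.480000) / (0.267958 − (-0.091741)) = 2.740000 − (0.069669)/(0.359699) = 2.546313
p(2.546313) = 0.000960
r₃ = 2.546313 − 0.000960·(2.546313 − 2.740000) / (0.000960 − 0.267958) = 2.546313 − (-0.000186)/(-0.266998) = 2.545617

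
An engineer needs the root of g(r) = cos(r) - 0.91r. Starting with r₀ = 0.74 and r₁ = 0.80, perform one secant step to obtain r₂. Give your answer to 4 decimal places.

0.7805

g(0.74) = 0.065069, g(0.80) = -0.031293
r₂ = 0.800000 − (-0.031293)·(0.800000 − 0.740000) / (-0.031293 − 0.065069) = 0.800000 − (-0.001878)/(-0.096362) = 0.780515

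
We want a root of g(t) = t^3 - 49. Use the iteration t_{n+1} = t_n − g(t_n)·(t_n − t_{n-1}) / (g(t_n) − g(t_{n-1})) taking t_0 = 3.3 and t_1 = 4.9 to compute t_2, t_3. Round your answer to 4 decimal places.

g(3.3) = -13.063000, g(4.9) = 68.649000
t_2 = 4.900000 − 68.649000·(4.900000 − 3.300000) / (68.649000 − (-13.063000)) = 4.900000 − (109.838400)/(81.712000) = 3.555786
g(3.555786) = -4.042007
t_3 = 3.555786 − (-4.042007)·(3.555786 − 4.900000) / (-4.042007 − 68.649000) = 3.555786 − (5.433322)/(-72.691007) = 3.630532

3.5558, 3.6305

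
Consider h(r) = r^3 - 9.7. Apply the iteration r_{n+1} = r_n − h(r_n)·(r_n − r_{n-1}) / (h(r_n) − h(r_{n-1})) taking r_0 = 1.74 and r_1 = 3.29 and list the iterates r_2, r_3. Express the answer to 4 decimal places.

h(1.74) = -4.431976, h(3.29) = 25.911289
r_2 = 3.290000 − 25.911289·(3.290000 − 1.740000) / (25.911289 − (-4.431976)) = 3.290000 − (40.162498)/(30.343265) = 1.966395
h(1.966395) = -2.096522
r_3 = 1.966395 − (-2.096522)·(1.966395 − 3.290000) / (-2.096522 − 25.911289) = 1.966395 − (2.774968)/(-28.007811) = 2.065473

1.9664, 2.0655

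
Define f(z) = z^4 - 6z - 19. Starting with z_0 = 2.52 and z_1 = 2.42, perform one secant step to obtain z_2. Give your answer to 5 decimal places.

2.40568

f(2.52) = 6.2075802, f(2.42) = 0.7774210
z_2 = 2.4200000 − 0.7774210·(2.4200000 − 2.5200000) / (0.7774210 − 6.2075802) = 2.4200000 − (-0.0777421)/(-5.4301592) = 2.4056833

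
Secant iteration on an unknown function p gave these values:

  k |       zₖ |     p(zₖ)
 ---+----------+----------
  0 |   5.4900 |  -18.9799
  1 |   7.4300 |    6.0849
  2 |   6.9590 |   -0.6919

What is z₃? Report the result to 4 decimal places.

z₃ = 6.9590 − (-0.6919)·(6.9590 − 7.4300) / (-0.6919 − 6.0849)
   = 6.9590 − (0.325885)/(-6.776800) = 7.007088

7.0071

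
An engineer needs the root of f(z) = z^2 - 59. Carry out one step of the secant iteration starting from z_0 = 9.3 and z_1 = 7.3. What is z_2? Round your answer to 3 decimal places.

7.644

f(9.3) = 27.49000, f(7.3) = -5.71000
z_2 = 7.30000 − (-5.71000)·(7.30000 − 9.30000) / (-5.71000 − 27.49000) = 7.30000 − (11.42000)/(-33.20000) = 7.64398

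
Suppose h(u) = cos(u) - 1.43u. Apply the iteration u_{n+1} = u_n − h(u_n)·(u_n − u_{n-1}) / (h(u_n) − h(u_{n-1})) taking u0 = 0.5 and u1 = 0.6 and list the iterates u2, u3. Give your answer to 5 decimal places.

0.58327, 0.58357

h(0.5) = 0.1625826, h(0.6) = -0.0326644
u2 = 0.6000000 − (-0.0326644)·(0.6000000 − 0.5000000) / (-0.0326644 − 0.1625826) = 0.6000000 − (-0.0032664)/(-0.1952469) = 0.5832702
h(0.5832702) = 0.0005896
u3 = 0.5832702 − 0.0005896·(0.5832702 − 0.6000000) / (0.0005896 − (-0.0326644)) = 0.5832702 − (-0.0000099)/(0.0332540) = 0.5835668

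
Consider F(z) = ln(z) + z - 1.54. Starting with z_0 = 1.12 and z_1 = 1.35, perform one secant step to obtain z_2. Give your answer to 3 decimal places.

F(1.12) = -0.30667, F(1.35) = 0.11010
z_2 = 1.35000 − 0.11010·(1.35000 − 1.12000) / (0.11010 − (-0.30667)) = 1.35000 − (0.02532)/(0.41678) = 1.28924

1.289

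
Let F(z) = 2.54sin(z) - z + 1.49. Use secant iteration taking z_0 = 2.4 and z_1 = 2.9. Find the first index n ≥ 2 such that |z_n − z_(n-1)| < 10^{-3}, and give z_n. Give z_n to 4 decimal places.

n = 4, z_n = 2.6620

F(2.4) = 0.805676, F(2.9) = -0.802307
z_2 = 2.900000 − (-0.802307)·(0.500000)/(-1.607983) = 2.650524;  |Δ| = 0.249476
F(2.650524) = 0.037260
z_3 = 2.650524 − 0.037260·(-0.249476)/(0.839567) = 2.661596;  |Δ| = 0.011072
F(2.661596) = 0.001316
z_4 = 2.661596 − 0.001316·(0.011072)/(-0.035944) = 2.662001;  |Δ| = 0.000405
|z_4 − z_3| = 0.000405 < 10^{-3}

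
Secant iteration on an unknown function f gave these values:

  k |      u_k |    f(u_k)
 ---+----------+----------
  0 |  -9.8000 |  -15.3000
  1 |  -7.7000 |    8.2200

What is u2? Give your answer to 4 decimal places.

u2 = -7.7000 − 8.2200·(-7.7000 − (-9.8000)) / (8.2200 − (-15.3000))
   = -7.7000 − (17.262000)/(23.520000) = -8.433929

-8.4339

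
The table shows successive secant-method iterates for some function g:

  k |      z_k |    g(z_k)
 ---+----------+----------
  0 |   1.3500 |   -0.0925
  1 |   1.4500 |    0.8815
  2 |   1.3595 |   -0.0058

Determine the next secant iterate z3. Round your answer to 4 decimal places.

1.3601

z3 = 1.3595 − (-0.0058)·(1.3595 − 1.4500) / (-0.0058 − 0.8815)
   = 1.3595 − (0.000525)/(-0.887300) = 1.360092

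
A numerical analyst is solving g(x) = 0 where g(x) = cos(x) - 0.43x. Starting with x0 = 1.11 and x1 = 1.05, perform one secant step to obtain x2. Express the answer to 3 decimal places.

g(1.11) = -0.03264, g(1.05) = 0.04607
x2 = 1.05000 − 0.04607·(1.05000 − 1.11000) / (0.04607 − (-0.03264)) = 1.05000 − (-0.00276)/(0.07871) = 1.08512

1.085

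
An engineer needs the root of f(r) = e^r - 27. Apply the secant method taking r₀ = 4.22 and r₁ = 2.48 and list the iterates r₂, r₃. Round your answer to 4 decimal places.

2.9471, 3.4694

f(4.22) = 41.033484, f(2.48) = -15.058736
r₂ = 2.480000 − (-15.058736)·(2.480000 − 4.220000) / (-15.058736 − 41.033484) = 2.480000 − (26.202200)/(-56.092220) = 2.947127
f(2.947127) = -7.948856
r₃ = 2.947127 − (-7.948856)·(2.947127 − 2.480000) / (-7.948856 − (-15.058736)) = 2.947127 − (-3.713126)/(7.109880) = 3.469376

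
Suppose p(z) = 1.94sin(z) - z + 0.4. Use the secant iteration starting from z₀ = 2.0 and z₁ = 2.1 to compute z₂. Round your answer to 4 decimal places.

2.0866

p(2.0) = 0.164037, p(2.1) = -0.025374
z₂ = 2.100000 − (-0.025374)·(2.100000 − 2.000000) / (-0.025374 − 0.164037) = 2.100000 − (-0.002537)/(-0.189411) = 2.086604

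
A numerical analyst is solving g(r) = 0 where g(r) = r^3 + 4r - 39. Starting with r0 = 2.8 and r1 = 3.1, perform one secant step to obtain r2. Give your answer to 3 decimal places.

g(2.8) = -5.84800, g(3.1) = 3.19100
r2 = 3.10000 − 3.19100·(3.10000 − 2.80000) / (3.19100 − (-5.84800)) = 3.10000 − (0.95730)/(9.03900) = 2.99409

2.994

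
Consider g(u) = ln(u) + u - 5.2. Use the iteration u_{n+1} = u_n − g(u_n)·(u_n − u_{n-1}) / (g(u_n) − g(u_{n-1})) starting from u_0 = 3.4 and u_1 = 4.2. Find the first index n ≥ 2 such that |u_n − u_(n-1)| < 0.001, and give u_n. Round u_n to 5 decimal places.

g(3.4) = -0.5762246, g(4.2) = 0.4350845
u_2 = 4.2000000 − 0.4350845·(0.8000000)/(1.0113091) = 3.8558247;  |Δ| = 0.3441753
g(3.8558247) = 0.0054096
u_3 = 3.8558247 − 0.0054096·(-0.3441753)/(-0.4296749) = 3.8514915;  |Δ| = 0.0043332
g(3.8514915) = -0.0000480
u_4 = 3.8514915 − (-0.0000480)·(-0.0043332)/(-0.0054576) = 3.8515296;  |Δ| = 0.0000381
|u_4 − u_3| = 0.0000381 < 0.001

n = 4, u_n = 3.85153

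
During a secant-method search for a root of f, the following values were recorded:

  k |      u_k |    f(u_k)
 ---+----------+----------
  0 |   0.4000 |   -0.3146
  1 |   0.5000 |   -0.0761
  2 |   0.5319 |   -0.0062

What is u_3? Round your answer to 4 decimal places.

u_3 = 0.5319 − (-0.0062)·(0.5319 − 0.5000) / (-0.0062 − (-0.0761))
   = 0.5319 − (-0.000198)/(0.069900) = 0.534729

0.5347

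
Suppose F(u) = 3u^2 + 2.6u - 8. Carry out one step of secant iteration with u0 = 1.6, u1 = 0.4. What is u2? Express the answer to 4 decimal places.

1.1535

F(1.6) = 3.840000, F(0.4) = -6.480000
u2 = 0.400000 − (-6.480000)·(0.400000 − 1.600000) / (-6.480000 − 3.840000) = 0.400000 − (7.776000)/(-10.320000) = 1.153488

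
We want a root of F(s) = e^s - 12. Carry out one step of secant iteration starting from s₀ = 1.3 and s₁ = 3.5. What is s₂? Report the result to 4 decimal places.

F(1.3) = -8.330703, F(3.5) = 21.115452
s₂ = 3.500000 − 21.115452·(3.500000 − 1.300000) / (21.115452 − (-8.330703)) = 3.500000 − (46.453994)/(29.446155) = 1.922409

1.9224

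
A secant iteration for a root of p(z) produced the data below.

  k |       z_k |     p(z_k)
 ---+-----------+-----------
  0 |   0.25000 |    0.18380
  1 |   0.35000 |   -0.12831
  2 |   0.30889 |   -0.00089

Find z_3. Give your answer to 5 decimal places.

0.30860

z_3 = 0.30889 − (-0.00089)·(0.30889 − 0.35000) / (-0.00089 − (-0.12831))
   = 0.30889 − (0.0000366)/(0.1274200) = 0.3086029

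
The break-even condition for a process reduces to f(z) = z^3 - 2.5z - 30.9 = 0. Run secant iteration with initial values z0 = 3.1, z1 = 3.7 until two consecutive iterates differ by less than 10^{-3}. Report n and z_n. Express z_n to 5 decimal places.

f(3.1) = -8.8590000, f(3.7) = 10.5030000
z2 = 3.7000000 − 10.5030000·(0.6000000)/(19.3620000) = 3.3745274;  |Δ| = 0.3254726
f(3.3745274) = -0.9091057
z3 = 3.3745274 − (-0.9091057)·(-0.3254726)/(-11.4121057) = 3.4004551;  |Δ| = 0.0259276
f(3.4004551) = -0.0813539
z4 = 3.4004551 − (-0.0813539)·(0.0259276)/(0.8277518) = 3.4030033;  |Δ| = 0.0025482
f(3.4030033) = 0.0007386
z5 = 3.4030033 − 0.0007386·(0.0025482)/(0.0820924) = 3.4029804;  |Δ| = 0.0000229
|z5 − z4| = 0.0000229 < 10^{-3}

n = 5, z_n = 3.40298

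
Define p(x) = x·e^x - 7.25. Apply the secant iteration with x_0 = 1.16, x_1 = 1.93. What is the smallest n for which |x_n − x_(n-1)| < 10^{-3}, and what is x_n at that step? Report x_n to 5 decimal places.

n = 6, x_n = 1.54559

p(1.16) = -3.5496774, p(1.93) = 6.0467548
x_2 = 1.9300000 − 6.0467548·(0.7700000)/(9.5964322) = 1.4448196;  |Δ| = 0.4851804
p(1.4448196) = -1.1223948
x_3 = 1.4448196 − (-1.1223948)·(-0.4851804)/(-7.1691496) = 1.5207789;  |Δ| = 0.0759594
p(1.5207789) = -0.2912381
x_4 = 1.5207789 − (-0.2912381)·(0.0759594)/(0.8311567) = 1.5473952;  |Δ| = 0.0266162
p(1.5473952) = 0.0215402
x_5 = 1.5473952 − 0.0215402·(0.0266162)/(0.3127783) = 1.5455622;  |Δ| = 0.0018330
p(1.5455622) = -0.0003741
x_6 = 1.5455622 − (-0.0003741)·(-0.0018330)/(-0.0219142) = 1.5455935;  |Δ| = 0.0000313
|x_6 − x_5| = 0.0000313 < 10^{-3}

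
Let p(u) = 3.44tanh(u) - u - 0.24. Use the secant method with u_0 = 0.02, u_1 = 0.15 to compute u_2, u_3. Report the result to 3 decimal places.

p(0.02) = -0.19121, p(0.15) = 0.12216
u_2 = 0.15000 − 0.12216·(0.15000 − 0.02000) / (0.12216 − (-0.19121)) = 0.15000 − (0.01588)/(0.31337) = 0.09932
p(0.09932) = 0.00122
u_3 = 0.09932 − 0.00122·(0.09932 − 0.15000) / (0.00122 − 0.12216) = 0.09932 − (-0.00006)/(-0.12094) = 0.09881

0.099, 0.099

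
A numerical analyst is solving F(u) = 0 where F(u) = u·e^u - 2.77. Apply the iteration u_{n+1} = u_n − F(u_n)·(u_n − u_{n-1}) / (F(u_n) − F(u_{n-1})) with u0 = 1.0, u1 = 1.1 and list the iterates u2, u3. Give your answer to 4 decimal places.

F(1.0) = -0.051718, F(1.1) = 0.534583
u2 = 1.100000 − 0.534583·(1.100000 − 1.000000) / (0.534583 − (-0.051718)) = 1.100000 − (0.053458)/(0.586301) = 1.008821
F(1.008821) = -0.003443
u3 = 1.008821 − (-0.003443)·(1.008821 − 1.100000) / (-0.003443 − 0.534583) = 1.008821 − (0.000314)/(-0.538026) = 1.009405

1.0088, 1.0094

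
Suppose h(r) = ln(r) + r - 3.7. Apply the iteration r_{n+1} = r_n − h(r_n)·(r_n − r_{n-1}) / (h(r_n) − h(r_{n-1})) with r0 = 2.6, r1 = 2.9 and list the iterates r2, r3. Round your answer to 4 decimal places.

2.7059, 2.7049

h(2.6) = -0.144489, h(2.9) = 0.264711
r2 = 2.900000 − 0.264711·(2.900000 − 2.600000) / (0.264711 − (-0.144489)) = 2.900000 − (0.079413)/(0.409199) = 2.705930
h(2.705930) = 0.001376
r3 = 2.705930 − 0.001376·(2.705930 − 2.900000) / (0.001376 − 0.264711) = 2.705930 − (-0.000267)/(-0.263335) = 2.704916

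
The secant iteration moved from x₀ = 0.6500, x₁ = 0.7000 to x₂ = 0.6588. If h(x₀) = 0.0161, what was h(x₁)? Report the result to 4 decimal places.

-0.0754

The secant line through (0.6500, 0.0161) and (0.7000, h(x₁)) crosses zero at x₂ = 0.6588.
So (0.6500, 0.0161), (0.7000, h(x₁)), (0.6588, 0) are collinear:
h(x₁) = 0.0161 · (0.7000 − 0.6588) / (0.6500 − 0.6588) = 0.0161 · (0.041200)/(-0.008800) = -0.075377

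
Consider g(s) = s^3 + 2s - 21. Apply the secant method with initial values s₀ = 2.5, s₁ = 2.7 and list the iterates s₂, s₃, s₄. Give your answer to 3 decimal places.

g(2.5) = -0.37500, g(2.7) = 4.08300
s₂ = 2.70000 − 4.08300·(2.70000 − 2.50000) / (4.08300 − (-0.37500)) = 2.70000 − (0.81660)/(4.45800) = 2.51682
g(2.51682) = -0.02378
s₃ = 2.51682 − (-0.02378)·(2.51682 − 2.70000) / (-0.02378 − 4.08300) = 2.51682 − (0.00436)/(-4.10678) = 2.51788
g(2.51788) = -0.00149
s₄ = 2.51788 − (-0.00149)·(2.51788 − 2.51682) / (-0.00149 − (-0.02378)) = 2.51788 − (0.00000)/(0.02229) = 2.51796

2.517, 2.518, 2.518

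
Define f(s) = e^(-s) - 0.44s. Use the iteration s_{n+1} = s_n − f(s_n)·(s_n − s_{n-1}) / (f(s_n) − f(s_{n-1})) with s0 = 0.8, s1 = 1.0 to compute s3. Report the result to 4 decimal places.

0.9125

f(0.8) = 0.097329, f(1.0) = -0.072121
s2 = 1.000000 − (-0.072121)·(1.000000 − 0.800000) / (-0.072121 − 0.097329) = 1.000000 − (-0.014424)/(-0.169450) = 0.914877
f(0.914877) = -0.001980
s3 = 0.914877 − (-0.001980)·(0.914877 − 1.000000) / (-0.001980 − (-0.072121)) = 0.914877 − (0.000169)/(0.070141) = 0.912474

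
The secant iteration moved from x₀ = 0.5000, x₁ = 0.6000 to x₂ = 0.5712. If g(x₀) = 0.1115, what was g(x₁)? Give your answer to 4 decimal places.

-0.0451

The secant line through (0.5000, 0.1115) and (0.6000, g(x₁)) crosses zero at x₂ = 0.5712.
So (0.5000, 0.1115), (0.6000, g(x₁)), (0.5712, 0) are collinear:
g(x₁) = 0.1115 · (0.6000 − 0.5712) / (0.5000 − 0.5712) = 0.1115 · (0.028800)/(-0.071200) = -0.045101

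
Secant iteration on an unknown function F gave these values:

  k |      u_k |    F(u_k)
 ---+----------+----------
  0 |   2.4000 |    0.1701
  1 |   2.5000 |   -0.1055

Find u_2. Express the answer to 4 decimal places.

2.4617

u_2 = 2.5000 − (-0.1055)·(2.5000 − 2.4000) / (-0.1055 − 0.1701)
   = 2.5000 − (-0.010550)/(-0.275600) = 2.461720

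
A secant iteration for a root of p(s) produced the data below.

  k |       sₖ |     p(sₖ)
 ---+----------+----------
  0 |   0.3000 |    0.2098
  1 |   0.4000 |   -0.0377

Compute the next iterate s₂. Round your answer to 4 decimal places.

s₂ = 0.4000 − (-0.0377)·(0.4000 − 0.3000) / (-0.0377 − 0.2098)
   = 0.4000 − (-0.003770)/(-0.247500) = 0.384768

0.3848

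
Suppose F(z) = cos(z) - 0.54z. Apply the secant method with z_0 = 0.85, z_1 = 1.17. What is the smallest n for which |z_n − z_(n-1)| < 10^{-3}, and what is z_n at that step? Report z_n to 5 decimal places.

n = 4, z_n = 1.00022

F(0.85) = 0.2009831, F(1.17) = -0.2416483
z_2 = 1.1700000 − (-0.2416483)·(0.3200000)/(-0.4426315) = 0.9953006;  |Δ| = 0.1746994
F(0.9953006) = 0.0067884
z_3 = 0.9953006 − 0.0067884·(-0.1746994)/(0.2484368) = 1.0000742;  |Δ| = 0.0047736
F(1.0000742) = 0.0001998
z_4 = 1.0000742 − 0.0001998·(0.0047736)/(-0.0065886) = 1.0002190;  |Δ| = 0.0001448
|z_4 − z_3| = 0.0001448 < 10^{-3}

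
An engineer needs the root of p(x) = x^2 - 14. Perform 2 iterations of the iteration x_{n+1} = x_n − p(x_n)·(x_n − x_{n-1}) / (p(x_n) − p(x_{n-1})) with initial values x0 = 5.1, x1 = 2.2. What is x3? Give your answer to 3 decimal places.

3.820

p(5.1) = 12.01000, p(2.2) = -9.16000
x2 = 2.20000 − (-9.16000)·(2.20000 − 5.10000) / (-9.16000 − 12.01000) = 2.20000 − (26.56400)/(-21.17000) = 3.45479
p(3.45479) = -2.06439
x3 = 3.45479 − (-2.06439)·(3.45479 − 2.20000) / (-2.06439 − (-9.16000)) = 3.45479 − (-2.59039)/(7.09561) = 3.81986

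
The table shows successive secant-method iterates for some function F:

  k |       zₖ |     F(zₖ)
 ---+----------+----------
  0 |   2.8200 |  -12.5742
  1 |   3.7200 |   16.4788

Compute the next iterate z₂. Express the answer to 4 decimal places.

z₂ = 3.7200 − 16.4788·(3.7200 − 2.8200) / (16.4788 − (-12.5742))
   = 3.7200 − (14.830920)/(29.053000) = 3.209522

3.2095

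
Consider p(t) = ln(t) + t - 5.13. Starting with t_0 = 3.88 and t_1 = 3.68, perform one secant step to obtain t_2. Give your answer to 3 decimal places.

p(3.88) = 0.10584, p(3.68) = -0.14709
t_2 = 3.68000 − (-0.14709)·(3.68000 − 3.88000) / (-0.14709 − 0.10584) = 3.68000 − (0.02942)/(-0.25292) = 3.79631

3.796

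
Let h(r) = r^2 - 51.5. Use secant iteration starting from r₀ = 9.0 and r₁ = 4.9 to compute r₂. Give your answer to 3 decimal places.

h(9.0) = 29.50000, h(4.9) = -27.49000
r₂ = 4.90000 − (-27.49000)·(4.90000 − 9.00000) / (-27.49000 − 29.50000) = 4.90000 − (112.70900)/(-56.99000) = 6.87770

6.878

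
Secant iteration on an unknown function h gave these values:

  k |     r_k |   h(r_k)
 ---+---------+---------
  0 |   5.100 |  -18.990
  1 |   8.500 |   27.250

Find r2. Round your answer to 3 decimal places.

6.496

r2 = 8.500 − 27.250·(8.500 − 5.100) / (27.250 − (-18.990))
   = 8.500 − (92.65000)/(46.24000) = 6.49632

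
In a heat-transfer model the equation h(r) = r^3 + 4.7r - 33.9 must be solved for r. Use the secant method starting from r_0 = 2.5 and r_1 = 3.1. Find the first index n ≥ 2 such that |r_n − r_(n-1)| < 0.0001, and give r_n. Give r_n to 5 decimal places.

n = 5, r_n = 2.75649

h(2.5) = -6.5250000, h(3.1) = 10.4610000
r_2 = 3.1000000 − 10.4610000·(0.6000000)/(16.9860000) = 2.7304839;  |Δ| = 0.3695161
h(2.7304839) = -0.7094866
r_3 = 2.7304839 − (-0.7094866)·(-0.3695161)/(-11.1704866) = 2.7539535;  |Δ| = 0.0234696
h(2.7539535) = -0.0697191
r_4 = 2.7539535 − (-0.0697191)·(0.0234696)/(0.6397675) = 2.7565111;  |Δ| = 0.0025576
h(2.7565111) = 0.0005486
r_5 = 2.7565111 − 0.0005486·(0.0025576)/(0.0702677) = 2.7564912;  |Δ| = 0.0000200
|r_5 − r_4| = 0.0000200 < 0.0001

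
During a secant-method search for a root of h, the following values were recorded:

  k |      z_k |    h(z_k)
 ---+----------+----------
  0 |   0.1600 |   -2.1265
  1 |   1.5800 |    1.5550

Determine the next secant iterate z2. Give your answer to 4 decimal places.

z2 = 1.5800 − 1.5550·(1.5800 − 0.1600) / (1.5550 − (-2.1265))
   = 1.5800 − (2.208100)/(3.681500) = 0.980217

0.9802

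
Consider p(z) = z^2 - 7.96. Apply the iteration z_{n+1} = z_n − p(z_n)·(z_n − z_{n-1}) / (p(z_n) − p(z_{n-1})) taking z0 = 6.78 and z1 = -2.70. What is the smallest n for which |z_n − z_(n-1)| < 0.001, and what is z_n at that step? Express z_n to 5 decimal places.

n = 5, z_n = -2.82135

p(6.78) = 38.0084000, p(-2.70) = -0.6700000
z2 = -2.7000000 − (-0.6700000)·(-9.4800000)/(-38.6784000) = -2.5357843;  |Δ| = 0.1642157
p(-2.5357843) = -1.5297979
z3 = -2.5357843 − (-1.5297979)·(0.1642157)/(-0.8597979) = -2.8279655;  |Δ| = 0.2921812
p(-2.8279655) = 0.0373891
z4 = -2.8279655 − 0.0373891·(-0.2921812)/(1.5671870) = -2.8209948;  |Δ| = 0.0069707
p(-2.8209948) = -0.0019881
z5 = -2.8209948 − (-0.0019881)·(0.0069707)/(-0.0393773) = -2.8213468;  |Δ| = 0.0003519
|z5 − z4| = 0.0003519 < 0.001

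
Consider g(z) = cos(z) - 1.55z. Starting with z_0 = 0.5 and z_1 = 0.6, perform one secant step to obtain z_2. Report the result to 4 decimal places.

0.5495

g(0.5) = 0.102583, g(0.6) = -0.104664
z_2 = 0.600000 − (-0.104664)·(0.600000 − 0.500000) / (-0.104664 − 0.102583) = 0.600000 − (-0.010466)/(-0.207247) = 0.549498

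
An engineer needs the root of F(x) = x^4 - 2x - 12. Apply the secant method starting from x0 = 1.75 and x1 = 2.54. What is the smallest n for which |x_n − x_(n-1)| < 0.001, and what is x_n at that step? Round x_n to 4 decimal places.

n = 6, x_n = 2.0000

F(1.75) = -6.121094, F(2.54) = 24.543143
x2 = 2.540000 − 24.543143·(0.790000)/(30.664236) = 1.907697;  |Δ| = 0.632303
F(1.907697) = -2.570827
x3 = 1.907697 − (-2.570827)·(-0.632303)/(-27.113970) = 1.967649;  |Δ| = 0.059952
F(1.967649) = -0.945671
x4 = 1.967649 − (-0.945671)·(0.059952)/(1.625156) = 2.002535;  |Δ| = 0.034886
F(2.002535) = 0.076213
x5 = 2.002535 − 0.076213·(0.034886)/(1.021884) = 1.999933;  |Δ| = 0.002602
F(1.999933) = -0.001996
x6 = 1.999933 − (-0.001996)·(-0.002602)/(-0.078208) = 2.000000;  |Δ| = 0.000066
|x6 − x5| = 0.000066 < 0.001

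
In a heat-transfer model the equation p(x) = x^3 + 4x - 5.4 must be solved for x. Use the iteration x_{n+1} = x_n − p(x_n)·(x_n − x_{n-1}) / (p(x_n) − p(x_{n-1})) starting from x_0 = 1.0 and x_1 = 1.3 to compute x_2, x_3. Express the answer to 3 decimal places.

p(1.0) = -0.40000, p(1.3) = 1.99700
x_2 = 1.30000 − 1.99700·(1.30000 − 1.00000) / (1.99700 − (-0.40000)) = 1.30000 − (0.59910)/(2.39700) = 1.05006
p(1.05006) = -0.04192
x_3 = 1.05006 − (-0.04192)·(1.05006 − 1.30000) / (-0.04192 − 1.99700) = 1.05006 − (0.01048)/(-2.03892) = 1.05520

1.050, 1.055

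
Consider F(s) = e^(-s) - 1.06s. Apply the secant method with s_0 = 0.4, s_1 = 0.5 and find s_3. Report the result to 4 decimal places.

0.5463

F(0.4) = 0.246320, F(0.5) = 0.076531
s_2 = 0.500000 − 0.076531·(0.500000 − 0.400000) / (0.076531 − 0.246320) = 0.500000 − (0.007653)/(-0.169789) = 0.545074
F(0.545074) = 0.002021
s_3 = 0.545074 − 0.002021·(0.545074 − 0.500000) / (0.002021 − 0.076531) = 0.545074 − (0.000091)/(-0.074510) = 0.546296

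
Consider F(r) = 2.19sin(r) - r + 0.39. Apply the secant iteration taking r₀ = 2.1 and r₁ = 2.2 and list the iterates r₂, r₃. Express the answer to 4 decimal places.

2.1821, 2.1827

F(2.1) = 0.180429, F(2.2) = -0.039393
r₂ = 2.200000 − (-0.039393)·(2.200000 − 2.100000) / (-0.039393 − 0.180429) = 2.200000 − (-0.003939)/(-0.219821) = 2.182080
F(2.182080) = 0.001338
r₃ = 2.182080 − 0.001338·(2.182080 − 2.200000) / (0.001338 − (-0.039393)) = 2.182080 − (-0.000024)/(0.040731) = 2.182668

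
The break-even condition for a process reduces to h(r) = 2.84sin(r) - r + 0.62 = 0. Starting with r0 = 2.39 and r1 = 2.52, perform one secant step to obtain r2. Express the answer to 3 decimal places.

h(2.39) = 0.16916, h(2.52) = -0.24618
r2 = 2.52000 − (-0.24618)·(2.52000 − 2.39000) / (-0.24618 − 0.16916) = 2.52000 − (-0.03200)/(-0.41534) = 2.44295

2.443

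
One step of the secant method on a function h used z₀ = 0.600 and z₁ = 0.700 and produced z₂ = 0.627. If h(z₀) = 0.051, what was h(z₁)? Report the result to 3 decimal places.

-0.138

The secant line through (0.600, 0.051) and (0.700, h(z₁)) crosses zero at z₂ = 0.627.
So (0.600, 0.051), (0.700, h(z₁)), (0.627, 0) are collinear:
h(z₁) = 0.051 · (0.700 − 0.627) / (0.600 − 0.627) = 0.051 · (0.07300)/(-0.02700) = -0.13789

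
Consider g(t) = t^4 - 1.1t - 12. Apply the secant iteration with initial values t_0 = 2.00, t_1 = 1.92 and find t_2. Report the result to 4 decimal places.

g(2.00) = 1.800000, g(1.92) = -0.522455
t_2 = 1.920000 − (-0.522455)·(1.920000 − 2.000000) / (-0.522455 − 1.800000) = 1.920000 − (0.041796)/(-2.322455) = 1.937997

1.9380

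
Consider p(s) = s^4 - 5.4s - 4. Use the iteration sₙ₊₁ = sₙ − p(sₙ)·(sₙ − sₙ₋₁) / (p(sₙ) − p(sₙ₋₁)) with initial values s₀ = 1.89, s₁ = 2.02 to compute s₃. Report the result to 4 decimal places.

p(1.89) = -1.446102, p(2.02) = 1.741664
s₂ = 2.020000 − 1.741664·(2.020000 − 1.890000) / (1.741664 − (-1.446102)) = 2.020000 − (0.226416)/(3.187766) = 1.948973
p(1.948973) = -0.095876
s₃ = 1.948973 − (-0.095876)·(1.948973 − 2.020000) / (-0.095876 − 1.741664) = 1.948973 − (0.006810)/(-1.837540) = 1.952679

1.9527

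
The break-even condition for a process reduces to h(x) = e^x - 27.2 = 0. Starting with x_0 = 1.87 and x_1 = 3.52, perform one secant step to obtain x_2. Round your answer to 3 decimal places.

3.122

h(1.87) = -20.71170, h(3.52) = 6.58443
x_2 = 3.52000 − 6.58443·(3.52000 − 1.87000) / (6.58443 − (-20.71170)) = 3.52000 − (10.86431)/(27.29613) = 3.12198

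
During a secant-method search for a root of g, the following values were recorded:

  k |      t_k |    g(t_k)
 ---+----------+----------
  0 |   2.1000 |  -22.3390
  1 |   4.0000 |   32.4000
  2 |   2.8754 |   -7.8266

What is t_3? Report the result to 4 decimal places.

3.0942

t_3 = 2.8754 − (-7.8266)·(2.8754 − 4.0000) / (-7.8266 − 32.4000)
   = 2.8754 − (8.801794)/(-40.226600) = 3.094205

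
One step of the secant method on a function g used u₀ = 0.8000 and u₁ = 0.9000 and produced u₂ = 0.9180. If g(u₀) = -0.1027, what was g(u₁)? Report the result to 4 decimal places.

The secant line through (0.8000, -0.1027) and (0.9000, g(u₁)) crosses zero at u₂ = 0.9180.
So (0.8000, -0.1027), (0.9000, g(u₁)), (0.9180, 0) are collinear:
g(u₁) = -0.1027 · (0.9000 − 0.9180) / (0.8000 − 0.9180) = -0.1027 · (-0.018000)/(-0.118000) = -0.015666

-0.0157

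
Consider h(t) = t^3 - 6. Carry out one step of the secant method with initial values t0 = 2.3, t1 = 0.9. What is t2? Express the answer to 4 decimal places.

h(2.3) = 6.167000, h(0.9) = -5.271000
t2 = 0.900000 − (-5.271000)·(0.900000 − 2.300000) / (-5.271000 − 6.167000) = 0.900000 − (7.379400)/(-11.438000) = 1.545165

1.5452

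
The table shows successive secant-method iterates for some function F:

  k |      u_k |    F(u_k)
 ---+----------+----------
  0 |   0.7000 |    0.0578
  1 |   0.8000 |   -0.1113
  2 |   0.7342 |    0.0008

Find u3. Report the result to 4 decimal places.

u3 = 0.7342 − 0.0008·(0.7342 − 0.8000) / (0.0008 − (-0.1113))
   = 0.7342 − (-0.000053)/(0.112100) = 0.734670

0.7347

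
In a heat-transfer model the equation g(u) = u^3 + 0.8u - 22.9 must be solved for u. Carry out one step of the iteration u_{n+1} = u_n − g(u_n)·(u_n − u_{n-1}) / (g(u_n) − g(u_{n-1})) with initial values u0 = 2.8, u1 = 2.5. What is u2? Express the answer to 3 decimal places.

g(2.8) = 1.29200, g(2.5) = -5.27500
u2 = 2.50000 − (-5.27500)·(2.50000 − 2.80000) / (-5.27500 − 1.29200) = 2.50000 − (1.58250)/(-6.56700) = 2.74098

2.741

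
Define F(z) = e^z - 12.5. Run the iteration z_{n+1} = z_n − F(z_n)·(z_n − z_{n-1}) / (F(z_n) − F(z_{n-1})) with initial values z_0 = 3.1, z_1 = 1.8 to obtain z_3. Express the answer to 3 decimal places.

F(3.1) = 9.69795, F(1.8) = -6.45035
z_2 = 1.80000 − (-6.45035)·(1.80000 − 3.10000) / (-6.45035 − 9.69795) = 1.80000 − (8.38546)/(-16.14830) = 2.31928
F(2.31928) = -2.33167
z_3 = 2.31928 − (-2.33167)·(2.31928 − 1.80000) / (-2.33167 − (-6.45035)) = 2.31928 − (-1.21078)/(4.11868) = 2.61325

2.613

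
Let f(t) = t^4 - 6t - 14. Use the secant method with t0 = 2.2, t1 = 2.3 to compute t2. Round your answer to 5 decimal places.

f(2.2) = -3.7744000, f(2.3) = 0.1841000
t2 = 2.3000000 − 0.1841000·(2.3000000 − 2.2000000) / (0.1841000 − (-3.7744000)) = 2.3000000 − (0.0184100)/(3.9585000) = 2.2953492

2.29535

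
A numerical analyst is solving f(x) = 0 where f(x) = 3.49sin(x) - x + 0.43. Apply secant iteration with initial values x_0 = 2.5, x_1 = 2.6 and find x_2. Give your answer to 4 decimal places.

2.5048

f(2.5) = 0.018668, f(2.6) = -0.370900
x_2 = 2.600000 − (-0.370900)·(2.600000 − 2.500000) / (-0.370900 − 0.018668) = 2.600000 − (-0.037090)/(-0.389568) = 2.504792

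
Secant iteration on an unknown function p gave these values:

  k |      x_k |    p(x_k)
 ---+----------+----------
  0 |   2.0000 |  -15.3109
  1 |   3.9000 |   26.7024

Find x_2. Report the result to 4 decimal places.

x_2 = 3.9000 − 26.7024·(3.9000 − 2.0000) / (26.7024 − (-15.3109))
   = 3.9000 − (50.734560)/(42.013300) = 2.692417

2.6924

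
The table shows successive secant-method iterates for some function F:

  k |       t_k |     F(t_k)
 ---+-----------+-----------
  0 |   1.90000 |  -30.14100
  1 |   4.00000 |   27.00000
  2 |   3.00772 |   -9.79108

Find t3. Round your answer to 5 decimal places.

3.27179

t3 = 3.00772 − (-9.79108)·(3.00772 − 4.00000) / (-9.79108 − 27.00000)
   = 3.00772 − (9.7154929)/(-36.7910800) = 3.2717920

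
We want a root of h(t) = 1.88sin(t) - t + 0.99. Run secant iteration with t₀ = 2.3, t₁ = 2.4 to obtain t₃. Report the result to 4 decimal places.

2.3403

h(2.3) = 0.091926, h(2.4) = -0.140129
t₂ = 2.400000 − (-0.140129)·(2.400000 − 2.300000) / (-0.140129 − 0.091926) = 2.400000 − (-0.014013)/(-0.232055) = 2.339614
h(2.339614) = 0.001605
t₃ = 2.339614 − 0.001605·(2.339614 − 2.400000) / (0.001605 − (-0.140129)) = 2.339614 − (-0.000097)/(0.141734) = 2.340298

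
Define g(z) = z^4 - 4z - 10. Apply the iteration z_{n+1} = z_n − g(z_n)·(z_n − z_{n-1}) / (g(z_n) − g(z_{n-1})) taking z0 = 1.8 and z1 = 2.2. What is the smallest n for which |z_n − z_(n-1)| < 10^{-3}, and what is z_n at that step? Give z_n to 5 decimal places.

n = 5, z_n = 2.06744

g(1.8) = -6.7024000, g(2.2) = 4.6256000
z2 = 2.2000000 − 4.6256000·(0.4000000)/(11.3280000) = 2.0366667;  |Δ| = 0.1633333
g(2.0366667) = -0.9406705
z3 = 2.0366667 − (-0.9406705)·(-0.1633333)/(-5.5662705) = 2.0642691;  |Δ| = 0.0276025
g(2.0642691) = -0.0991907
z4 = 2.0642691 − (-0.0991907)·(0.0276025)/(0.8414798) = 2.0675228;  |Δ| = 0.0032537
g(2.0675228) = 0.0025467
z5 = 2.0675228 − 0.0025467·(0.0032537)/(0.1017374) = 2.0674414;  |Δ| = 0.0000814
|z5 − z4| = 0.0000814 < 10^{-3}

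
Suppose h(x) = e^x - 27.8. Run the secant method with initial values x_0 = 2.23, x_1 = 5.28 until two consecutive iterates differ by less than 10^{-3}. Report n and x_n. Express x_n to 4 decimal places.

n = 8, x_n = 3.3250

h(2.23) = -18.500134, h(5.28) = 168.569875
x_2 = 5.280000 − 168.569875·(3.050000)/(187.070009) = 2.531627;  |Δ| = 2.748373
h(2.531627) = -15.226050
x_3 = 2.531627 − (-15.226050)·(-2.748373)/(-183.795925) = 2.759308;  |Δ| = 0.227681
h(2.759308) = -12.011081
x_4 = 2.759308 − (-12.011081)·(0.227681)/(3.214968) = 3.609922;  |Δ| = 0.850614
h(3.609922) = 9.163173
x_5 = 3.609922 − 9.163173·(0.850614)/(21.174254) = 3.241818;  |Δ| = 0.368104
h(3.241818) = -2.219805
x_6 = 3.241818 − (-2.219805)·(-0.368104)/(-11.382978) = 3.313603;  |Δ| = 0.071784
h(3.313603) = -0.316037
x_7 = 3.313603 − (-0.316037)·(0.071784)/(1.903768) = 3.325519;  |Δ| = 0.011917
h(3.325519) = 0.013438
x_8 = 3.325519 − 0.013438·(0.011917)/(0.329476) = 3.325033;  |Δ| = 0.000486
|x_8 − x_7| = 0.000486 < 10^{-3}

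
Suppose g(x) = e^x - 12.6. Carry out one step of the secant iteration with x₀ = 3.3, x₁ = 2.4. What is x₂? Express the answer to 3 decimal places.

g(3.3) = 14.51264, g(2.4) = -1.57682
x₂ = 2.40000 − (-1.57682)·(2.40000 − 3.30000) / (-1.57682 − 14.51264) = 2.40000 − (1.41914)/(-16.08946) = 2.48820

2.488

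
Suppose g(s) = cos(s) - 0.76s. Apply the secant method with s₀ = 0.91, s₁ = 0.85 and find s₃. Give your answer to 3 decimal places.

0.859

g(0.91) = -0.07785, g(0.85) = 0.01398
s₂ = 0.85000 − 0.01398·(0.85000 − 0.91000) / (0.01398 − (-0.07785)) = 0.85000 − (-0.00084)/(0.09184) = 0.85914
g(0.85914) = 0.00015
s₃ = 0.85914 − 0.00015·(0.85914 − 0.85000) / (0.00015 − 0.01398) = 0.85914 − (0.00000)/(-0.01383) = 0.85923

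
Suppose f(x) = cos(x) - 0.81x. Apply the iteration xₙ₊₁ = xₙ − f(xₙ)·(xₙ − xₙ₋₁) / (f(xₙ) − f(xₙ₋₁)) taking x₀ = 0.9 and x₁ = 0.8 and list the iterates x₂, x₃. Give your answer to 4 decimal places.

0.8312, 0.8317

f(0.9) = -0.107390, f(0.8) = 0.048707
x₂ = 0.800000 − 0.048707·(0.800000 − 0.900000) / (0.048707 − (-0.107390)) = 0.800000 − (-0.004871)/(0.156097) = 0.831203
f(0.831203) = 0.000713
x₃ = 0.831203 − 0.000713·(0.831203 − 0.800000) / (0.000713 − 0.048707) = 0.831203 − (0.000022)/(-0.047993) = 0.831667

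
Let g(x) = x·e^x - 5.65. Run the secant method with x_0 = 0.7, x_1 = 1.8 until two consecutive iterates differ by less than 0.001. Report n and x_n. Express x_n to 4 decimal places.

n = 6, x_n = 1.3972

g(0.7) = -4.240373, g(1.8) = 5.239365
x_2 = 1.800000 − 5.239365·(1.100000)/(9.479739) = 1.192040;  |Δ| = 0.607960
g(1.192040) = -1.723666
x_3 = 1.192040 − (-1.723666)·(-0.607960)/(-6.963032) = 1.342538;  |Δ| = 0.150498
g(1.342538) = -0.509763
x_4 = 1.342538 − (-0.509763)·(0.150498)/(1.213904) = 1.405737;  |Δ| = 0.063199
g(1.405737) = 0.083344
x_5 = 1.405737 − 0.083344·(0.063199)/(0.593107) = 1.396856;  |Δ| = 0.008881
g(1.396856) = -0.003248
x_6 = 1.396856 − (-0.003248)·(-0.008881)/(-0.086592) = 1.397189;  |Δ| = 0.000333
|x_6 − x_5| = 0.000333 < 0.001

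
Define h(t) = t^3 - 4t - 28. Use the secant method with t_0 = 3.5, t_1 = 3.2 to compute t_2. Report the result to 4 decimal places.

3.4705

h(3.5) = 0.875000, h(3.2) = -8.032000
t_2 = 3.200000 − (-8.032000)·(3.200000 − 3.500000) / (-8.032000 − 0.875000) = 3.200000 − (2.409600)/(-8.907000) = 3.470529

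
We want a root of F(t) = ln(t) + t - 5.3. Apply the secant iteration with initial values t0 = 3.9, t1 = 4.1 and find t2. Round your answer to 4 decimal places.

3.9312

F(3.9) = -0.039023, F(4.1) = 0.210987
t2 = 4.100000 − 0.210987·(4.100000 − 3.900000) / (0.210987 − (-0.039023)) = 4.100000 − (0.042197)/(0.250010) = 3.931217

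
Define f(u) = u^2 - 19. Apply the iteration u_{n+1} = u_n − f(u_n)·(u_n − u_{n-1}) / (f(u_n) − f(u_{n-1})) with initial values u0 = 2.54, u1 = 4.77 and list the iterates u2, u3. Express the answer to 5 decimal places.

4.25661, 4.35424

f(2.54) = -12.5484000, f(4.77) = 3.7529000
u2 = 4.7700000 − 3.7529000·(4.7700000 − 2.5400000) / (3.7529000 − (-12.5484000)) = 4.7700000 − (8.3689670)/(16.3013000) = 4.2566074
f(4.2566074) = -0.8812936
u3 = 4.2566074 − (-0.8812936)·(4.2566074 − 4.7700000) / (-0.8812936 − 3.7529000) = 4.2566074 − (0.4524496)/(-4.6341936) = 4.3542403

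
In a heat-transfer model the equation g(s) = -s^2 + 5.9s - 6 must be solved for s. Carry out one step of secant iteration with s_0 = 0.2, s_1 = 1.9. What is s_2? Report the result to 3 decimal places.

g(0.2) = -4.86000, g(1.9) = 1.60000
s_2 = 1.90000 − 1.60000·(1.90000 − 0.20000) / (1.60000 − (-4.86000)) = 1.90000 − (2.72000)/(6.46000) = 1.47895

1.479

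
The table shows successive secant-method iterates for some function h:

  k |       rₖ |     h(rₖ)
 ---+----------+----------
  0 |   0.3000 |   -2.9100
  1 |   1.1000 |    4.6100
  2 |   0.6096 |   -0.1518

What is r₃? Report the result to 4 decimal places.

r₃ = 0.6096 − (-0.1518)·(0.6096 − 1.1000) / (-0.1518 − 4.6100)
   = 0.6096 − (0.074443)/(-4.761800) = 0.625233

0.6252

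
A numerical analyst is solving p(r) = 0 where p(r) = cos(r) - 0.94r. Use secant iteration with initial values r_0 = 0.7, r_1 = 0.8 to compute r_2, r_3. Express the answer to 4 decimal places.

p(0.7) = 0.106842, p(0.8) = -0.055293
r_2 = 0.800000 − (-0.055293)·(0.800000 − 0.700000) / (-0.055293 − 0.106842) = 0.800000 − (-0.005529)/(-0.162135) = 0.765897
p(0.765897) = 0.000818
r_3 = 0.765897 − 0.000818·(0.765897 − 0.800000) / (0.000818 − (-0.055293)) = 0.765897 − (-0.000028)/(0.056111) = 0.766394

0.7659, 0.7664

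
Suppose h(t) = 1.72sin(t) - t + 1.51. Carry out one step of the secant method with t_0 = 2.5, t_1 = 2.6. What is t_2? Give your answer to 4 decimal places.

2.5162

h(2.5) = 0.039372, h(2.6) = -0.203338
t_2 = 2.600000 − (-0.203338)·(2.600000 − 2.500000) / (-0.203338 − 0.039372) = 2.600000 − (-0.020334)/(-0.242710) = 2.516222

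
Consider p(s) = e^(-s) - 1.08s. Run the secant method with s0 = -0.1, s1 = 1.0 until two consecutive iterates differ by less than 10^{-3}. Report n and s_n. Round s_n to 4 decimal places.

p(-0.1) = 1.213171, p(1.0) = -0.712121
s2 = 1.000000 − (-0.712121)·(1.100000)/(-1.925291) = 0.593136;  |Δ| = 0.406864
p(0.593136) = -0.087995
s3 = 0.593136 − (-0.087995)·(-0.406864)/(0.624126) = 0.535772;  |Δ| = 0.057363
p(0.535772) = 0.006583
s4 = 0.535772 − 0.006583·(-0.057363)/(0.094577) = 0.539765;  |Δ| = 0.003993
p(0.539765) = -0.000061
s5 = 0.539765 − (-0.000061)·(0.003993)/(-0.006644) = 0.539728;  |Δ| = 0.000037
|s5 − s4| = 0.000037 < 10^{-3}

n = 5, s_n = 0.5397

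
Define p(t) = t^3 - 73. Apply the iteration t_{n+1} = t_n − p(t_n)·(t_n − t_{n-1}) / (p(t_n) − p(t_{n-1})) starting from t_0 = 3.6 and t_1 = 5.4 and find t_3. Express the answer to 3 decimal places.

p(3.6) = -26.34400, p(5.4) = 84.46400
t_2 = 5.40000 − 84.46400·(5.40000 − 3.60000) / (84.46400 − (-26.34400)) = 5.40000 − (152.03520)/(110.80800) = 4.02794
p(4.02794) = -7.64948
t_3 = 4.02794 − (-7.64948)·(4.02794 − 5.40000) / (-7.64948 − 84.46400) = 4.02794 − (10.49554)/(-92.11348) = 4.14188

4.142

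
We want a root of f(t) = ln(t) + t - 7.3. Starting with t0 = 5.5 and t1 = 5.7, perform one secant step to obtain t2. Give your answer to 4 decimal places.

f(5.5) = -0.095252, f(5.7) = 0.140466
t2 = 5.700000 − 0.140466·(5.700000 − 5.500000) / (0.140466 − (-0.095252)) = 5.700000 − (0.028093)/(0.235718) = 5.580818

5.5808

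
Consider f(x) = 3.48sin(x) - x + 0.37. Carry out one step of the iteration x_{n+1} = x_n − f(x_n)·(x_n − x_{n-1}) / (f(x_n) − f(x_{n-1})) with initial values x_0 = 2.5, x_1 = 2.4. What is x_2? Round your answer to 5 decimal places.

f(2.5) = -0.0473169, f(2.4) = 0.3206119
x_2 = 2.4000000 − 0.3206119·(2.4000000 − 2.5000000) / (0.3206119 − (-0.0473169)) = 2.4000000 − (-0.0320612)/(0.3679288) = 2.4871396

2.48714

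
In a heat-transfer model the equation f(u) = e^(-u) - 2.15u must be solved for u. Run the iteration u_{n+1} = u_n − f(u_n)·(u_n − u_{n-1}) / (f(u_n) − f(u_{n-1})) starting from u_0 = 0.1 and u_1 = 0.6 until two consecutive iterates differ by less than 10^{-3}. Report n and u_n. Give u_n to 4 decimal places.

n = 4, u_n = 0.3333

f(0.1) = 0.689837, f(0.6) = -0.741188
u_2 = 0.600000 − (-0.741188)·(0.500000)/(-1.431026) = 0.341029;  |Δ| = 0.258971
f(0.341029) = -0.022174
u_3 = 0.341029 − (-0.022174)·(-0.258971)/(0.719014) = 0.333042;  |Δ| = 0.007987
f(0.333042) = 0.000698
u_4 = 0.333042 − 0.000698·(-0.007987)/(0.022873) = 0.333286;  |Δ| = 0.000244
|u_4 − u_3| = 0.000244 < 10^{-3}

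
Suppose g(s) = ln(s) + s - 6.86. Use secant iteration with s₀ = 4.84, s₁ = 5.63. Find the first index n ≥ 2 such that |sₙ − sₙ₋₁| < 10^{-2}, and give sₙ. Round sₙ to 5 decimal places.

n = 3, sₙ = 5.20950

g(4.84) = -0.4430853, g(5.63) = 0.4981094
s₂ = 5.6300000 − 0.4981094·(0.7900000)/(0.9411947) = 5.2119075;  |Δ| = 0.4180925
g(5.2119075) = 0.0028534
s₃ = 5.2119075 − 0.0028534·(-0.4180925)/(-0.4952560) = 5.2094987;  |Δ| = 0.0024088
|s₃ − s₂| = 0.0024088 < 10^{-2}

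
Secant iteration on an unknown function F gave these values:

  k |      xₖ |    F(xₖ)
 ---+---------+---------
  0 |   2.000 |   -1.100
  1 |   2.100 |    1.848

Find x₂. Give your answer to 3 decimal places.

2.037

x₂ = 2.100 − 1.848·(2.100 − 2.000) / (1.848 − (-1.100))
   = 2.100 − (0.18480)/(2.94800) = 2.03731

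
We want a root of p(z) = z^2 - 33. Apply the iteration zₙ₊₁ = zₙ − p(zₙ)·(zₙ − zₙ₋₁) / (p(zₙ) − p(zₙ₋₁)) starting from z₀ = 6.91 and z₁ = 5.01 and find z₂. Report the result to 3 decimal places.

5.673

p(6.91) = 14.74810, p(5.01) = -7.89990
z₂ = 5.01000 − (-7.89990)·(5.01000 − 6.91000) / (-7.89990 − 14.74810) = 5.01000 − (15.00981)/(-22.64800) = 5.67274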